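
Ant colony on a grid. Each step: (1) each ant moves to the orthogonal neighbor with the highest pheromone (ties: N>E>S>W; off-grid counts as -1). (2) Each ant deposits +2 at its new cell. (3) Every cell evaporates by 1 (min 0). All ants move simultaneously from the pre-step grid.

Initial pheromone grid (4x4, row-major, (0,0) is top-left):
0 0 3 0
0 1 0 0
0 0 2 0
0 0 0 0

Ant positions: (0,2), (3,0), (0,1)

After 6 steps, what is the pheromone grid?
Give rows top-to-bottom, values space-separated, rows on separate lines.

After step 1: ants at (0,3),(2,0),(0,2)
  0 0 4 1
  0 0 0 0
  1 0 1 0
  0 0 0 0
After step 2: ants at (0,2),(1,0),(0,3)
  0 0 5 2
  1 0 0 0
  0 0 0 0
  0 0 0 0
After step 3: ants at (0,3),(0,0),(0,2)
  1 0 6 3
  0 0 0 0
  0 0 0 0
  0 0 0 0
After step 4: ants at (0,2),(0,1),(0,3)
  0 1 7 4
  0 0 0 0
  0 0 0 0
  0 0 0 0
After step 5: ants at (0,3),(0,2),(0,2)
  0 0 10 5
  0 0 0 0
  0 0 0 0
  0 0 0 0
After step 6: ants at (0,2),(0,3),(0,3)
  0 0 11 8
  0 0 0 0
  0 0 0 0
  0 0 0 0

0 0 11 8
0 0 0 0
0 0 0 0
0 0 0 0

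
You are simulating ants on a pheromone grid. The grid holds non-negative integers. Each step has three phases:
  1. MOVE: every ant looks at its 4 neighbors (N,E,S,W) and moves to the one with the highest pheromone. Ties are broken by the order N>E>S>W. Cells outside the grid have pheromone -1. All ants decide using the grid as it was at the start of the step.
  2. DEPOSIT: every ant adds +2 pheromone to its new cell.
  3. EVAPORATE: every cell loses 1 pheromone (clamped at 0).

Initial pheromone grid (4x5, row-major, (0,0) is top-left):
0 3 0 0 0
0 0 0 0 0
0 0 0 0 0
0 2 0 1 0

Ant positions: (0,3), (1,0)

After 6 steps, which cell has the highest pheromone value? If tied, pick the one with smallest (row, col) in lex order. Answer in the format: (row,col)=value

Answer: (0,1)=3

Derivation:
Step 1: ant0:(0,3)->E->(0,4) | ant1:(1,0)->N->(0,0)
  grid max=2 at (0,1)
Step 2: ant0:(0,4)->S->(1,4) | ant1:(0,0)->E->(0,1)
  grid max=3 at (0,1)
Step 3: ant0:(1,4)->N->(0,4) | ant1:(0,1)->E->(0,2)
  grid max=2 at (0,1)
Step 4: ant0:(0,4)->S->(1,4) | ant1:(0,2)->W->(0,1)
  grid max=3 at (0,1)
Step 5: ant0:(1,4)->N->(0,4) | ant1:(0,1)->E->(0,2)
  grid max=2 at (0,1)
Step 6: ant0:(0,4)->S->(1,4) | ant1:(0,2)->W->(0,1)
  grid max=3 at (0,1)
Final grid:
  0 3 0 0 0
  0 0 0 0 1
  0 0 0 0 0
  0 0 0 0 0
Max pheromone 3 at (0,1)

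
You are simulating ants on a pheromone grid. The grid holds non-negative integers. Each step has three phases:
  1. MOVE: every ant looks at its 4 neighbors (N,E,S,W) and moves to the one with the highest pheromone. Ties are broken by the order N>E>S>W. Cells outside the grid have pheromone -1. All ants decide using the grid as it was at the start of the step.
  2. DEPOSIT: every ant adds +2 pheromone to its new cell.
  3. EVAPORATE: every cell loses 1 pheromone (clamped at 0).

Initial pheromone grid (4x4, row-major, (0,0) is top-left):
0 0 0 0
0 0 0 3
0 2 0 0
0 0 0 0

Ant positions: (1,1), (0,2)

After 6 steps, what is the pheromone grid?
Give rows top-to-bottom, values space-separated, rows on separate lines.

After step 1: ants at (2,1),(0,3)
  0 0 0 1
  0 0 0 2
  0 3 0 0
  0 0 0 0
After step 2: ants at (1,1),(1,3)
  0 0 0 0
  0 1 0 3
  0 2 0 0
  0 0 0 0
After step 3: ants at (2,1),(0,3)
  0 0 0 1
  0 0 0 2
  0 3 0 0
  0 0 0 0
After step 4: ants at (1,1),(1,3)
  0 0 0 0
  0 1 0 3
  0 2 0 0
  0 0 0 0
After step 5: ants at (2,1),(0,3)
  0 0 0 1
  0 0 0 2
  0 3 0 0
  0 0 0 0
After step 6: ants at (1,1),(1,3)
  0 0 0 0
  0 1 0 3
  0 2 0 0
  0 0 0 0

0 0 0 0
0 1 0 3
0 2 0 0
0 0 0 0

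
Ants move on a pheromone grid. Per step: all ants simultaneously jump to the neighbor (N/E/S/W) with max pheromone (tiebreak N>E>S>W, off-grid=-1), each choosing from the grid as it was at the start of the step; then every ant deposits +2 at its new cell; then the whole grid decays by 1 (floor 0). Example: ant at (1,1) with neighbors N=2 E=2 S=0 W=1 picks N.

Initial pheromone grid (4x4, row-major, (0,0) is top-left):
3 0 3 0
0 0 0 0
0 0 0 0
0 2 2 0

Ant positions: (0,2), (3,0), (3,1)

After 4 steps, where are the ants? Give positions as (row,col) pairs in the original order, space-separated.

Step 1: ant0:(0,2)->E->(0,3) | ant1:(3,0)->E->(3,1) | ant2:(3,1)->E->(3,2)
  grid max=3 at (3,1)
Step 2: ant0:(0,3)->W->(0,2) | ant1:(3,1)->E->(3,2) | ant2:(3,2)->W->(3,1)
  grid max=4 at (3,1)
Step 3: ant0:(0,2)->E->(0,3) | ant1:(3,2)->W->(3,1) | ant2:(3,1)->E->(3,2)
  grid max=5 at (3,1)
Step 4: ant0:(0,3)->W->(0,2) | ant1:(3,1)->E->(3,2) | ant2:(3,2)->W->(3,1)
  grid max=6 at (3,1)

(0,2) (3,2) (3,1)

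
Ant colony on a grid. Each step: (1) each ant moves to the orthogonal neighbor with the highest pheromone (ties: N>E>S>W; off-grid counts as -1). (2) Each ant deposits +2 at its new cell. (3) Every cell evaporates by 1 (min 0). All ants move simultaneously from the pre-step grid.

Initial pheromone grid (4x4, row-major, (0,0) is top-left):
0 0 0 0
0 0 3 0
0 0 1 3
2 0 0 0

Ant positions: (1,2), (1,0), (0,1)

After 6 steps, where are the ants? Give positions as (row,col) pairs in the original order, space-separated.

Step 1: ant0:(1,2)->S->(2,2) | ant1:(1,0)->N->(0,0) | ant2:(0,1)->E->(0,2)
  grid max=2 at (1,2)
Step 2: ant0:(2,2)->N->(1,2) | ant1:(0,0)->E->(0,1) | ant2:(0,2)->S->(1,2)
  grid max=5 at (1,2)
Step 3: ant0:(1,2)->S->(2,2) | ant1:(0,1)->E->(0,2) | ant2:(1,2)->S->(2,2)
  grid max=4 at (1,2)
Step 4: ant0:(2,2)->N->(1,2) | ant1:(0,2)->S->(1,2) | ant2:(2,2)->N->(1,2)
  grid max=9 at (1,2)
Step 5: ant0:(1,2)->S->(2,2) | ant1:(1,2)->S->(2,2) | ant2:(1,2)->S->(2,2)
  grid max=8 at (1,2)
Step 6: ant0:(2,2)->N->(1,2) | ant1:(2,2)->N->(1,2) | ant2:(2,2)->N->(1,2)
  grid max=13 at (1,2)

(1,2) (1,2) (1,2)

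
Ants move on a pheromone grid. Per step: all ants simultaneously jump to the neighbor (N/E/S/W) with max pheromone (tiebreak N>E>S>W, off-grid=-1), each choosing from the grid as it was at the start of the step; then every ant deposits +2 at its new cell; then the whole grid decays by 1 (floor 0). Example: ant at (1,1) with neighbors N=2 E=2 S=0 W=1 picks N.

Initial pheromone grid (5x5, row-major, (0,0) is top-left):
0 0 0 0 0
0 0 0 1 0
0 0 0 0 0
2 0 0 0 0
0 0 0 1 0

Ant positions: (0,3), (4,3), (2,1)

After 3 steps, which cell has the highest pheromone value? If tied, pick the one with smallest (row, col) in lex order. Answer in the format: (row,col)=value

Step 1: ant0:(0,3)->S->(1,3) | ant1:(4,3)->N->(3,3) | ant2:(2,1)->N->(1,1)
  grid max=2 at (1,3)
Step 2: ant0:(1,3)->N->(0,3) | ant1:(3,3)->N->(2,3) | ant2:(1,1)->N->(0,1)
  grid max=1 at (0,1)
Step 3: ant0:(0,3)->S->(1,3) | ant1:(2,3)->N->(1,3) | ant2:(0,1)->E->(0,2)
  grid max=4 at (1,3)
Final grid:
  0 0 1 0 0
  0 0 0 4 0
  0 0 0 0 0
  0 0 0 0 0
  0 0 0 0 0
Max pheromone 4 at (1,3)

Answer: (1,3)=4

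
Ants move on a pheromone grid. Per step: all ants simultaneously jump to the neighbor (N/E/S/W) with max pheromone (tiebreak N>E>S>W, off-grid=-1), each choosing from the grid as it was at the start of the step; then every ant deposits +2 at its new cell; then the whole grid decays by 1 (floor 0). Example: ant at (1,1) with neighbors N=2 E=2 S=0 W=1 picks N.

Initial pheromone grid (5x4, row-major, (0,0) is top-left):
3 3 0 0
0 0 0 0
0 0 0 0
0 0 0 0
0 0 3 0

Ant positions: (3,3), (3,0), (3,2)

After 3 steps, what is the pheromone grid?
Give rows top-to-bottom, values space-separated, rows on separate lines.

After step 1: ants at (2,3),(2,0),(4,2)
  2 2 0 0
  0 0 0 0
  1 0 0 1
  0 0 0 0
  0 0 4 0
After step 2: ants at (1,3),(1,0),(3,2)
  1 1 0 0
  1 0 0 1
  0 0 0 0
  0 0 1 0
  0 0 3 0
After step 3: ants at (0,3),(0,0),(4,2)
  2 0 0 1
  0 0 0 0
  0 0 0 0
  0 0 0 0
  0 0 4 0

2 0 0 1
0 0 0 0
0 0 0 0
0 0 0 0
0 0 4 0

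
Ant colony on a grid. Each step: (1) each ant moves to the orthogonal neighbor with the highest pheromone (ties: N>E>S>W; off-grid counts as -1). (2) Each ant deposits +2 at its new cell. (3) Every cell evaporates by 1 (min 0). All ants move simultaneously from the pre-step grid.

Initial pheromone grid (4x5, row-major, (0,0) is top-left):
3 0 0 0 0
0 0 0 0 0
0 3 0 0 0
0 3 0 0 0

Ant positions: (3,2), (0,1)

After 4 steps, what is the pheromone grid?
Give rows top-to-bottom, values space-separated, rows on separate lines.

After step 1: ants at (3,1),(0,0)
  4 0 0 0 0
  0 0 0 0 0
  0 2 0 0 0
  0 4 0 0 0
After step 2: ants at (2,1),(0,1)
  3 1 0 0 0
  0 0 0 0 0
  0 3 0 0 0
  0 3 0 0 0
After step 3: ants at (3,1),(0,0)
  4 0 0 0 0
  0 0 0 0 0
  0 2 0 0 0
  0 4 0 0 0
After step 4: ants at (2,1),(0,1)
  3 1 0 0 0
  0 0 0 0 0
  0 3 0 0 0
  0 3 0 0 0

3 1 0 0 0
0 0 0 0 0
0 3 0 0 0
0 3 0 0 0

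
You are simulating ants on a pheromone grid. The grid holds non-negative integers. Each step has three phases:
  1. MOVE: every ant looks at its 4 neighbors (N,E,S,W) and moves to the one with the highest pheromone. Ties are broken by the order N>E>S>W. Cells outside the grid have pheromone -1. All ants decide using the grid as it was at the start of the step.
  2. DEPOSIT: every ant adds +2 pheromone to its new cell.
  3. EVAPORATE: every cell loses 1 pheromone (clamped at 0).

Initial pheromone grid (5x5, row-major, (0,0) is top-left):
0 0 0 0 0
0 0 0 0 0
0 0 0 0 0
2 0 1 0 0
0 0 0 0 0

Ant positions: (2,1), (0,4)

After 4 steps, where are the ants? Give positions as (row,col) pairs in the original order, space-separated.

Step 1: ant0:(2,1)->N->(1,1) | ant1:(0,4)->S->(1,4)
  grid max=1 at (1,1)
Step 2: ant0:(1,1)->N->(0,1) | ant1:(1,4)->N->(0,4)
  grid max=1 at (0,1)
Step 3: ant0:(0,1)->E->(0,2) | ant1:(0,4)->S->(1,4)
  grid max=1 at (0,2)
Step 4: ant0:(0,2)->E->(0,3) | ant1:(1,4)->N->(0,4)
  grid max=1 at (0,3)

(0,3) (0,4)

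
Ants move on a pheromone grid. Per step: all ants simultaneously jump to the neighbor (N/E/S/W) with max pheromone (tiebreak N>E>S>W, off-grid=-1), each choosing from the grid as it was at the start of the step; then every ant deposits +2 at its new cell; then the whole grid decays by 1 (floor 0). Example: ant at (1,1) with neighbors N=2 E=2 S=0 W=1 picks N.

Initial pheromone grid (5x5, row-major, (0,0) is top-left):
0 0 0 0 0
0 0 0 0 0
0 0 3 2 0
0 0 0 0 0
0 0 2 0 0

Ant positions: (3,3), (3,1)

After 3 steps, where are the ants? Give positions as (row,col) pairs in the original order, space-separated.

Step 1: ant0:(3,3)->N->(2,3) | ant1:(3,1)->N->(2,1)
  grid max=3 at (2,3)
Step 2: ant0:(2,3)->W->(2,2) | ant1:(2,1)->E->(2,2)
  grid max=5 at (2,2)
Step 3: ant0:(2,2)->E->(2,3) | ant1:(2,2)->E->(2,3)
  grid max=5 at (2,3)

(2,3) (2,3)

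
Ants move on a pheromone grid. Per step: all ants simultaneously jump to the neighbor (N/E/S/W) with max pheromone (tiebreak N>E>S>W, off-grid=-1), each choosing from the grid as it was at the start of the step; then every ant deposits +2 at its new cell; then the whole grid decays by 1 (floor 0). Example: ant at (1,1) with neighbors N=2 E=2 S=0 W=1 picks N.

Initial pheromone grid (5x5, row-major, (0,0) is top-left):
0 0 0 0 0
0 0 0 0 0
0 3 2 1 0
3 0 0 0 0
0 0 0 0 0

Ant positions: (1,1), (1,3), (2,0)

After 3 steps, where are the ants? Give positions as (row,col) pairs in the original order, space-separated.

Step 1: ant0:(1,1)->S->(2,1) | ant1:(1,3)->S->(2,3) | ant2:(2,0)->E->(2,1)
  grid max=6 at (2,1)
Step 2: ant0:(2,1)->E->(2,2) | ant1:(2,3)->W->(2,2) | ant2:(2,1)->E->(2,2)
  grid max=6 at (2,2)
Step 3: ant0:(2,2)->W->(2,1) | ant1:(2,2)->W->(2,1) | ant2:(2,2)->W->(2,1)
  grid max=10 at (2,1)

(2,1) (2,1) (2,1)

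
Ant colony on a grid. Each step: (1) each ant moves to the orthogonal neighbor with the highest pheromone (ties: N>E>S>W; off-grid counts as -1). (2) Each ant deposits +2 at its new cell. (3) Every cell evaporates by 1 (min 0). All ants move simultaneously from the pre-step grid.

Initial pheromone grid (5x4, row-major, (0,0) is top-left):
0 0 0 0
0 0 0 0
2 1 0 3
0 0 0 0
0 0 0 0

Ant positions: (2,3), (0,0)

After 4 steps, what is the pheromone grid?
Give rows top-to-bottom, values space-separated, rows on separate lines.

After step 1: ants at (1,3),(0,1)
  0 1 0 0
  0 0 0 1
  1 0 0 2
  0 0 0 0
  0 0 0 0
After step 2: ants at (2,3),(0,2)
  0 0 1 0
  0 0 0 0
  0 0 0 3
  0 0 0 0
  0 0 0 0
After step 3: ants at (1,3),(0,3)
  0 0 0 1
  0 0 0 1
  0 0 0 2
  0 0 0 0
  0 0 0 0
After step 4: ants at (2,3),(1,3)
  0 0 0 0
  0 0 0 2
  0 0 0 3
  0 0 0 0
  0 0 0 0

0 0 0 0
0 0 0 2
0 0 0 3
0 0 0 0
0 0 0 0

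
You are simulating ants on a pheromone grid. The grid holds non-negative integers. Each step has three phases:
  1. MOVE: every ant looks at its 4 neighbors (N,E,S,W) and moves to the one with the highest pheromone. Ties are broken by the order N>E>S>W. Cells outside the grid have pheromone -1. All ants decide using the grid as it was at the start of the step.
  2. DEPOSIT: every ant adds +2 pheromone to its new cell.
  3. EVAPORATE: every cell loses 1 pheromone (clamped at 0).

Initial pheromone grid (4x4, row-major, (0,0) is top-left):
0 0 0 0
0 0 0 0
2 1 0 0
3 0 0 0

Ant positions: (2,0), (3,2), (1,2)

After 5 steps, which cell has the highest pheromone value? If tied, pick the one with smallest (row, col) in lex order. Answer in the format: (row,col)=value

Answer: (3,0)=4

Derivation:
Step 1: ant0:(2,0)->S->(3,0) | ant1:(3,2)->N->(2,2) | ant2:(1,2)->N->(0,2)
  grid max=4 at (3,0)
Step 2: ant0:(3,0)->N->(2,0) | ant1:(2,2)->N->(1,2) | ant2:(0,2)->E->(0,3)
  grid max=3 at (3,0)
Step 3: ant0:(2,0)->S->(3,0) | ant1:(1,2)->N->(0,2) | ant2:(0,3)->S->(1,3)
  grid max=4 at (3,0)
Step 4: ant0:(3,0)->N->(2,0) | ant1:(0,2)->E->(0,3) | ant2:(1,3)->N->(0,3)
  grid max=3 at (0,3)
Step 5: ant0:(2,0)->S->(3,0) | ant1:(0,3)->S->(1,3) | ant2:(0,3)->S->(1,3)
  grid max=4 at (3,0)
Final grid:
  0 0 0 2
  0 0 0 3
  1 0 0 0
  4 0 0 0
Max pheromone 4 at (3,0)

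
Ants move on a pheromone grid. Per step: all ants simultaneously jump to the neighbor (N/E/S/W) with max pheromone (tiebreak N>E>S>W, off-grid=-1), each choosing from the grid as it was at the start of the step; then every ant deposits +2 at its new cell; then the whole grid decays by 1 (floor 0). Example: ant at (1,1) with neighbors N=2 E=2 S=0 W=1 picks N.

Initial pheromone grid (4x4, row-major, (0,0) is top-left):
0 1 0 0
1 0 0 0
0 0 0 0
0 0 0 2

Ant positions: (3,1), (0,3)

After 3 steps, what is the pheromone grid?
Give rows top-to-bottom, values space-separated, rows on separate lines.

After step 1: ants at (2,1),(1,3)
  0 0 0 0
  0 0 0 1
  0 1 0 0
  0 0 0 1
After step 2: ants at (1,1),(0,3)
  0 0 0 1
  0 1 0 0
  0 0 0 0
  0 0 0 0
After step 3: ants at (0,1),(1,3)
  0 1 0 0
  0 0 0 1
  0 0 0 0
  0 0 0 0

0 1 0 0
0 0 0 1
0 0 0 0
0 0 0 0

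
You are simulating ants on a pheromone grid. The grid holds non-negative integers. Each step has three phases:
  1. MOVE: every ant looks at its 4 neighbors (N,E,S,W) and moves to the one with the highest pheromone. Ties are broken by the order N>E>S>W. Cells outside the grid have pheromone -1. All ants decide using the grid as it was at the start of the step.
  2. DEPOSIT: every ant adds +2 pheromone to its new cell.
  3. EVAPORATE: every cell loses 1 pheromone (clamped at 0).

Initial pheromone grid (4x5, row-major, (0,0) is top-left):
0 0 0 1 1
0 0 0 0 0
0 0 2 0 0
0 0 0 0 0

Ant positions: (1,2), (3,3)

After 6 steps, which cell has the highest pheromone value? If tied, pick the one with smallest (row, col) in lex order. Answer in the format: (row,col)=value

Answer: (2,2)=8

Derivation:
Step 1: ant0:(1,2)->S->(2,2) | ant1:(3,3)->N->(2,3)
  grid max=3 at (2,2)
Step 2: ant0:(2,2)->E->(2,3) | ant1:(2,3)->W->(2,2)
  grid max=4 at (2,2)
Step 3: ant0:(2,3)->W->(2,2) | ant1:(2,2)->E->(2,3)
  grid max=5 at (2,2)
Step 4: ant0:(2,2)->E->(2,3) | ant1:(2,3)->W->(2,2)
  grid max=6 at (2,2)
Step 5: ant0:(2,3)->W->(2,2) | ant1:(2,2)->E->(2,3)
  grid max=7 at (2,2)
Step 6: ant0:(2,2)->E->(2,3) | ant1:(2,3)->W->(2,2)
  grid max=8 at (2,2)
Final grid:
  0 0 0 0 0
  0 0 0 0 0
  0 0 8 6 0
  0 0 0 0 0
Max pheromone 8 at (2,2)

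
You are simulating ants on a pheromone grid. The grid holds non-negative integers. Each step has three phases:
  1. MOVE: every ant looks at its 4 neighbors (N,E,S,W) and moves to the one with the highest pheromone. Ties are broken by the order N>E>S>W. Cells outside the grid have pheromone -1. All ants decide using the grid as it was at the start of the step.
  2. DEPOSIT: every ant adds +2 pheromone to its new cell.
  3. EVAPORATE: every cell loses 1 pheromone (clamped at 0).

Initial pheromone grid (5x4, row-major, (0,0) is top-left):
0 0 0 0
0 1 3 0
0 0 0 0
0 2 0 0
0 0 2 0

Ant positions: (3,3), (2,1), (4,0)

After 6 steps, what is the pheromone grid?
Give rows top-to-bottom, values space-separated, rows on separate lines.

After step 1: ants at (2,3),(3,1),(3,0)
  0 0 0 0
  0 0 2 0
  0 0 0 1
  1 3 0 0
  0 0 1 0
After step 2: ants at (1,3),(3,0),(3,1)
  0 0 0 0
  0 0 1 1
  0 0 0 0
  2 4 0 0
  0 0 0 0
After step 3: ants at (1,2),(3,1),(3,0)
  0 0 0 0
  0 0 2 0
  0 0 0 0
  3 5 0 0
  0 0 0 0
After step 4: ants at (0,2),(3,0),(3,1)
  0 0 1 0
  0 0 1 0
  0 0 0 0
  4 6 0 0
  0 0 0 0
After step 5: ants at (1,2),(3,1),(3,0)
  0 0 0 0
  0 0 2 0
  0 0 0 0
  5 7 0 0
  0 0 0 0
After step 6: ants at (0,2),(3,0),(3,1)
  0 0 1 0
  0 0 1 0
  0 0 0 0
  6 8 0 0
  0 0 0 0

0 0 1 0
0 0 1 0
0 0 0 0
6 8 0 0
0 0 0 0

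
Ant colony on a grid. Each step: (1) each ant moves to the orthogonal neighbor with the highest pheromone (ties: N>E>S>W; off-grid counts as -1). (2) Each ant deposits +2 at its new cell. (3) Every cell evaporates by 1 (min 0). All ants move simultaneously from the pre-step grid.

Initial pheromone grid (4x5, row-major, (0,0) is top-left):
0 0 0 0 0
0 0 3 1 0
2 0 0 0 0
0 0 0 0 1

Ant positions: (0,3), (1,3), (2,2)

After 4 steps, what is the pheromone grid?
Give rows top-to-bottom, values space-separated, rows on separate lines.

After step 1: ants at (1,3),(1,2),(1,2)
  0 0 0 0 0
  0 0 6 2 0
  1 0 0 0 0
  0 0 0 0 0
After step 2: ants at (1,2),(1,3),(1,3)
  0 0 0 0 0
  0 0 7 5 0
  0 0 0 0 0
  0 0 0 0 0
After step 3: ants at (1,3),(1,2),(1,2)
  0 0 0 0 0
  0 0 10 6 0
  0 0 0 0 0
  0 0 0 0 0
After step 4: ants at (1,2),(1,3),(1,3)
  0 0 0 0 0
  0 0 11 9 0
  0 0 0 0 0
  0 0 0 0 0

0 0 0 0 0
0 0 11 9 0
0 0 0 0 0
0 0 0 0 0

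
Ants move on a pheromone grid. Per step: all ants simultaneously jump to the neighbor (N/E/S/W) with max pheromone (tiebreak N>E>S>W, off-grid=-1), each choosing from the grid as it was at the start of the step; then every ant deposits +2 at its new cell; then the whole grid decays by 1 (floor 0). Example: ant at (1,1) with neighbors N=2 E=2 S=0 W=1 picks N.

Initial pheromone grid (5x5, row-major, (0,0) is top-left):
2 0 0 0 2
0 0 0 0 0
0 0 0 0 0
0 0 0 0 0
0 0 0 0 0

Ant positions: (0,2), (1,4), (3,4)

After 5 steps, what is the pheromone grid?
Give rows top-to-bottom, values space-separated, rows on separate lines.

After step 1: ants at (0,3),(0,4),(2,4)
  1 0 0 1 3
  0 0 0 0 0
  0 0 0 0 1
  0 0 0 0 0
  0 0 0 0 0
After step 2: ants at (0,4),(0,3),(1,4)
  0 0 0 2 4
  0 0 0 0 1
  0 0 0 0 0
  0 0 0 0 0
  0 0 0 0 0
After step 3: ants at (0,3),(0,4),(0,4)
  0 0 0 3 7
  0 0 0 0 0
  0 0 0 0 0
  0 0 0 0 0
  0 0 0 0 0
After step 4: ants at (0,4),(0,3),(0,3)
  0 0 0 6 8
  0 0 0 0 0
  0 0 0 0 0
  0 0 0 0 0
  0 0 0 0 0
After step 5: ants at (0,3),(0,4),(0,4)
  0 0 0 7 11
  0 0 0 0 0
  0 0 0 0 0
  0 0 0 0 0
  0 0 0 0 0

0 0 0 7 11
0 0 0 0 0
0 0 0 0 0
0 0 0 0 0
0 0 0 0 0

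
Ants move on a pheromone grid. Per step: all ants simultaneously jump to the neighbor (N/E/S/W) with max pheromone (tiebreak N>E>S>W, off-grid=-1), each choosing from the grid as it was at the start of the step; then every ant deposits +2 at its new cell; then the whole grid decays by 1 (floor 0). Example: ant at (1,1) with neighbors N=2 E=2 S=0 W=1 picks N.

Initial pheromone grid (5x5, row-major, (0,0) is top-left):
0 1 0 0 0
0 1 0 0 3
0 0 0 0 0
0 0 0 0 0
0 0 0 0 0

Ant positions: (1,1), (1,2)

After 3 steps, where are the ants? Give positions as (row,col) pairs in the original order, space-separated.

Step 1: ant0:(1,1)->N->(0,1) | ant1:(1,2)->W->(1,1)
  grid max=2 at (0,1)
Step 2: ant0:(0,1)->S->(1,1) | ant1:(1,1)->N->(0,1)
  grid max=3 at (0,1)
Step 3: ant0:(1,1)->N->(0,1) | ant1:(0,1)->S->(1,1)
  grid max=4 at (0,1)

(0,1) (1,1)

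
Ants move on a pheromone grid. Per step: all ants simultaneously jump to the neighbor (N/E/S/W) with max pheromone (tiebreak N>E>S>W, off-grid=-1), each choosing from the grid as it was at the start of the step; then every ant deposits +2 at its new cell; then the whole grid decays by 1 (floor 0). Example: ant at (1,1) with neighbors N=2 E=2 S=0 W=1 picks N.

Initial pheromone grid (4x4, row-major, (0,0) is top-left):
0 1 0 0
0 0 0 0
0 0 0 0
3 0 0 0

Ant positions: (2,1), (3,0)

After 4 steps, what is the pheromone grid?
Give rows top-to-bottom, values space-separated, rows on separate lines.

After step 1: ants at (1,1),(2,0)
  0 0 0 0
  0 1 0 0
  1 0 0 0
  2 0 0 0
After step 2: ants at (0,1),(3,0)
  0 1 0 0
  0 0 0 0
  0 0 0 0
  3 0 0 0
After step 3: ants at (0,2),(2,0)
  0 0 1 0
  0 0 0 0
  1 0 0 0
  2 0 0 0
After step 4: ants at (0,3),(3,0)
  0 0 0 1
  0 0 0 0
  0 0 0 0
  3 0 0 0

0 0 0 1
0 0 0 0
0 0 0 0
3 0 0 0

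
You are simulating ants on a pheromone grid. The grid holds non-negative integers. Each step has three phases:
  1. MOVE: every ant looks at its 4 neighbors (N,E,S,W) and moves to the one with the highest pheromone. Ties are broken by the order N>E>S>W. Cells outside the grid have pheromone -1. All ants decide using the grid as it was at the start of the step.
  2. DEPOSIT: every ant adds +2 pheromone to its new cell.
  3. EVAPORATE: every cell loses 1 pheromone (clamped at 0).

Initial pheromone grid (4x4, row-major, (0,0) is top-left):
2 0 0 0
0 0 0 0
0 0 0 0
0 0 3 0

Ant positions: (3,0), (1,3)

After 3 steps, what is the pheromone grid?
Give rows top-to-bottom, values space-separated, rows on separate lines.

After step 1: ants at (2,0),(0,3)
  1 0 0 1
  0 0 0 0
  1 0 0 0
  0 0 2 0
After step 2: ants at (1,0),(1,3)
  0 0 0 0
  1 0 0 1
  0 0 0 0
  0 0 1 0
After step 3: ants at (0,0),(0,3)
  1 0 0 1
  0 0 0 0
  0 0 0 0
  0 0 0 0

1 0 0 1
0 0 0 0
0 0 0 0
0 0 0 0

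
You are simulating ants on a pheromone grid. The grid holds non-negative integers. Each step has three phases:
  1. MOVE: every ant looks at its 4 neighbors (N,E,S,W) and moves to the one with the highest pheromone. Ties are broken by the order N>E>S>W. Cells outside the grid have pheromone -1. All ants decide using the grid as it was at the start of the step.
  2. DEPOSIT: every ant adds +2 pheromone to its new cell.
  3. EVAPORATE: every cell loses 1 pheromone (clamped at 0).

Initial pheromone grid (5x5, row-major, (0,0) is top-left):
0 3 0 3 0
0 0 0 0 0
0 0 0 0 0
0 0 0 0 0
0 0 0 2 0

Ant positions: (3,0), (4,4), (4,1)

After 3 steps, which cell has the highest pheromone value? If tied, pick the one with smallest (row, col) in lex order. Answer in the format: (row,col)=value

Answer: (4,3)=3

Derivation:
Step 1: ant0:(3,0)->N->(2,0) | ant1:(4,4)->W->(4,3) | ant2:(4,1)->N->(3,1)
  grid max=3 at (4,3)
Step 2: ant0:(2,0)->N->(1,0) | ant1:(4,3)->N->(3,3) | ant2:(3,1)->N->(2,1)
  grid max=2 at (4,3)
Step 3: ant0:(1,0)->N->(0,0) | ant1:(3,3)->S->(4,3) | ant2:(2,1)->N->(1,1)
  grid max=3 at (4,3)
Final grid:
  1 0 0 0 0
  0 1 0 0 0
  0 0 0 0 0
  0 0 0 0 0
  0 0 0 3 0
Max pheromone 3 at (4,3)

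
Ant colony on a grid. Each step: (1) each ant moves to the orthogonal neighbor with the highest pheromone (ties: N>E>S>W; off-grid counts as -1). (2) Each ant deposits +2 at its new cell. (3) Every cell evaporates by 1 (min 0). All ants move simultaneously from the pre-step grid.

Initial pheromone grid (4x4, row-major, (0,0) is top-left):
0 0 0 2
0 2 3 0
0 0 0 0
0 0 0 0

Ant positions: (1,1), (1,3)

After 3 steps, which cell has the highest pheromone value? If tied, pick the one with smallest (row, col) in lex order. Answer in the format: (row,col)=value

Answer: (1,2)=8

Derivation:
Step 1: ant0:(1,1)->E->(1,2) | ant1:(1,3)->W->(1,2)
  grid max=6 at (1,2)
Step 2: ant0:(1,2)->W->(1,1) | ant1:(1,2)->W->(1,1)
  grid max=5 at (1,2)
Step 3: ant0:(1,1)->E->(1,2) | ant1:(1,1)->E->(1,2)
  grid max=8 at (1,2)
Final grid:
  0 0 0 0
  0 3 8 0
  0 0 0 0
  0 0 0 0
Max pheromone 8 at (1,2)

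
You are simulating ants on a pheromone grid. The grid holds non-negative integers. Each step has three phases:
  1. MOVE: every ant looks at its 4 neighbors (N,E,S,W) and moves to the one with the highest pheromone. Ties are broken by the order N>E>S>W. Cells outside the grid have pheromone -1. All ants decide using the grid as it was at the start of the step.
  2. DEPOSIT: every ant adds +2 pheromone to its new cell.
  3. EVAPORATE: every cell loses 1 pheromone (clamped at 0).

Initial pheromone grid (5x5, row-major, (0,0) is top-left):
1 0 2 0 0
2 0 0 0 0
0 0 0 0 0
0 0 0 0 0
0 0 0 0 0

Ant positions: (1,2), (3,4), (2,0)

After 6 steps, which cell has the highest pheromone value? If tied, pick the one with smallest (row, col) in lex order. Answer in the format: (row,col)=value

Step 1: ant0:(1,2)->N->(0,2) | ant1:(3,4)->N->(2,4) | ant2:(2,0)->N->(1,0)
  grid max=3 at (0,2)
Step 2: ant0:(0,2)->E->(0,3) | ant1:(2,4)->N->(1,4) | ant2:(1,0)->N->(0,0)
  grid max=2 at (0,2)
Step 3: ant0:(0,3)->W->(0,2) | ant1:(1,4)->N->(0,4) | ant2:(0,0)->S->(1,0)
  grid max=3 at (0,2)
Step 4: ant0:(0,2)->E->(0,3) | ant1:(0,4)->S->(1,4) | ant2:(1,0)->N->(0,0)
  grid max=2 at (0,2)
Step 5: ant0:(0,3)->W->(0,2) | ant1:(1,4)->N->(0,4) | ant2:(0,0)->S->(1,0)
  grid max=3 at (0,2)
Step 6: ant0:(0,2)->E->(0,3) | ant1:(0,4)->S->(1,4) | ant2:(1,0)->N->(0,0)
  grid max=2 at (0,2)
Final grid:
  1 0 2 1 0
  2 0 0 0 1
  0 0 0 0 0
  0 0 0 0 0
  0 0 0 0 0
Max pheromone 2 at (0,2)

Answer: (0,2)=2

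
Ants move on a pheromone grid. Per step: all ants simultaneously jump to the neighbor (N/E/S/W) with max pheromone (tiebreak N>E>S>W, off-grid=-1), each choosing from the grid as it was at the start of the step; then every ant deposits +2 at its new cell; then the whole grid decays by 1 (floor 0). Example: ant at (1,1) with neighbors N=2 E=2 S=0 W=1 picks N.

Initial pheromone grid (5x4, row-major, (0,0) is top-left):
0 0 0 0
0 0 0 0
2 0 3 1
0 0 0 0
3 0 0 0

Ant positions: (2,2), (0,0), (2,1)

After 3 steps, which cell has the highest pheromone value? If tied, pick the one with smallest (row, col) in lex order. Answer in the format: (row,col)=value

Answer: (2,2)=6

Derivation:
Step 1: ant0:(2,2)->E->(2,3) | ant1:(0,0)->E->(0,1) | ant2:(2,1)->E->(2,2)
  grid max=4 at (2,2)
Step 2: ant0:(2,3)->W->(2,2) | ant1:(0,1)->E->(0,2) | ant2:(2,2)->E->(2,3)
  grid max=5 at (2,2)
Step 3: ant0:(2,2)->E->(2,3) | ant1:(0,2)->E->(0,3) | ant2:(2,3)->W->(2,2)
  grid max=6 at (2,2)
Final grid:
  0 0 0 1
  0 0 0 0
  0 0 6 4
  0 0 0 0
  0 0 0 0
Max pheromone 6 at (2,2)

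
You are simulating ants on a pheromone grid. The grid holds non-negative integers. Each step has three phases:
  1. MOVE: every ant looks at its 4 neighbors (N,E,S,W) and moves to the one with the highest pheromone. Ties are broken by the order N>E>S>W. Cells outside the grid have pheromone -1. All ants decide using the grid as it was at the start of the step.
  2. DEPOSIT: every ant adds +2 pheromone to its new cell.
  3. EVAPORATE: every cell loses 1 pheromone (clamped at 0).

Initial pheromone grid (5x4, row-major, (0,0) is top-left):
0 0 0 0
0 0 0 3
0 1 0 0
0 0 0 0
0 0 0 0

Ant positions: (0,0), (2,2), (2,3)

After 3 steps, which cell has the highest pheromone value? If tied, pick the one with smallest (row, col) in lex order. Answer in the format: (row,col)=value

Step 1: ant0:(0,0)->E->(0,1) | ant1:(2,2)->W->(2,1) | ant2:(2,3)->N->(1,3)
  grid max=4 at (1,3)
Step 2: ant0:(0,1)->E->(0,2) | ant1:(2,1)->N->(1,1) | ant2:(1,3)->N->(0,3)
  grid max=3 at (1,3)
Step 3: ant0:(0,2)->E->(0,3) | ant1:(1,1)->S->(2,1) | ant2:(0,3)->S->(1,3)
  grid max=4 at (1,3)
Final grid:
  0 0 0 2
  0 0 0 4
  0 2 0 0
  0 0 0 0
  0 0 0 0
Max pheromone 4 at (1,3)

Answer: (1,3)=4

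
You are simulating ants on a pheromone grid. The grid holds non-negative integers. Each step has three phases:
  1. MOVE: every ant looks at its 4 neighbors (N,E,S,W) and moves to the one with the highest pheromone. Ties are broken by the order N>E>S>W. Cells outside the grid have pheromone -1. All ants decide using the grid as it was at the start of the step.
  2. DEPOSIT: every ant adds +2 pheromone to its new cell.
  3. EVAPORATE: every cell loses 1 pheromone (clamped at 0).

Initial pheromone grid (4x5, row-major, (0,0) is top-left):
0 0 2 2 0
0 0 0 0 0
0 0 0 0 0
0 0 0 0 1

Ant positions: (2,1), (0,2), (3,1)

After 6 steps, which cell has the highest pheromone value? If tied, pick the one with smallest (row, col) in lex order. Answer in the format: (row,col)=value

Answer: (1,1)=6

Derivation:
Step 1: ant0:(2,1)->N->(1,1) | ant1:(0,2)->E->(0,3) | ant2:(3,1)->N->(2,1)
  grid max=3 at (0,3)
Step 2: ant0:(1,1)->S->(2,1) | ant1:(0,3)->W->(0,2) | ant2:(2,1)->N->(1,1)
  grid max=2 at (0,2)
Step 3: ant0:(2,1)->N->(1,1) | ant1:(0,2)->E->(0,3) | ant2:(1,1)->S->(2,1)
  grid max=3 at (0,3)
Step 4: ant0:(1,1)->S->(2,1) | ant1:(0,3)->W->(0,2) | ant2:(2,1)->N->(1,1)
  grid max=4 at (1,1)
Step 5: ant0:(2,1)->N->(1,1) | ant1:(0,2)->E->(0,3) | ant2:(1,1)->S->(2,1)
  grid max=5 at (1,1)
Step 6: ant0:(1,1)->S->(2,1) | ant1:(0,3)->W->(0,2) | ant2:(2,1)->N->(1,1)
  grid max=6 at (1,1)
Final grid:
  0 0 2 2 0
  0 6 0 0 0
  0 6 0 0 0
  0 0 0 0 0
Max pheromone 6 at (1,1)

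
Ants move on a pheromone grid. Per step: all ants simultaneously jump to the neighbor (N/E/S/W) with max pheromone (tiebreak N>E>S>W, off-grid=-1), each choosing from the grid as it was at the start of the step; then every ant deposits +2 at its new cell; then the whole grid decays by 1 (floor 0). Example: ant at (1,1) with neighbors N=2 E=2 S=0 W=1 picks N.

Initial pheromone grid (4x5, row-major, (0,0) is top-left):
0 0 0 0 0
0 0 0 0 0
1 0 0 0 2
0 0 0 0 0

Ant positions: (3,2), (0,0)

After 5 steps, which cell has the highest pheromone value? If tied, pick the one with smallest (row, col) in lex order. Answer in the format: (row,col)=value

Answer: (0,2)=4

Derivation:
Step 1: ant0:(3,2)->N->(2,2) | ant1:(0,0)->E->(0,1)
  grid max=1 at (0,1)
Step 2: ant0:(2,2)->N->(1,2) | ant1:(0,1)->E->(0,2)
  grid max=1 at (0,2)
Step 3: ant0:(1,2)->N->(0,2) | ant1:(0,2)->S->(1,2)
  grid max=2 at (0,2)
Step 4: ant0:(0,2)->S->(1,2) | ant1:(1,2)->N->(0,2)
  grid max=3 at (0,2)
Step 5: ant0:(1,2)->N->(0,2) | ant1:(0,2)->S->(1,2)
  grid max=4 at (0,2)
Final grid:
  0 0 4 0 0
  0 0 4 0 0
  0 0 0 0 0
  0 0 0 0 0
Max pheromone 4 at (0,2)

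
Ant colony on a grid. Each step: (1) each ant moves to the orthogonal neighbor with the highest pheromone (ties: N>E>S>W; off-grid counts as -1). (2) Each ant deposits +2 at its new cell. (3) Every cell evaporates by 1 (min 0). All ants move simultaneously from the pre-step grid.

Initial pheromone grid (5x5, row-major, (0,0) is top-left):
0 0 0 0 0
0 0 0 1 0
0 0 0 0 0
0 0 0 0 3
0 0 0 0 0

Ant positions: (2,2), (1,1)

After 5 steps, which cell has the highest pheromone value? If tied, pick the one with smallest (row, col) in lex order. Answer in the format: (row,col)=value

Step 1: ant0:(2,2)->N->(1,2) | ant1:(1,1)->N->(0,1)
  grid max=2 at (3,4)
Step 2: ant0:(1,2)->N->(0,2) | ant1:(0,1)->E->(0,2)
  grid max=3 at (0,2)
Step 3: ant0:(0,2)->E->(0,3) | ant1:(0,2)->E->(0,3)
  grid max=3 at (0,3)
Step 4: ant0:(0,3)->W->(0,2) | ant1:(0,3)->W->(0,2)
  grid max=5 at (0,2)
Step 5: ant0:(0,2)->E->(0,3) | ant1:(0,2)->E->(0,3)
  grid max=5 at (0,3)
Final grid:
  0 0 4 5 0
  0 0 0 0 0
  0 0 0 0 0
  0 0 0 0 0
  0 0 0 0 0
Max pheromone 5 at (0,3)

Answer: (0,3)=5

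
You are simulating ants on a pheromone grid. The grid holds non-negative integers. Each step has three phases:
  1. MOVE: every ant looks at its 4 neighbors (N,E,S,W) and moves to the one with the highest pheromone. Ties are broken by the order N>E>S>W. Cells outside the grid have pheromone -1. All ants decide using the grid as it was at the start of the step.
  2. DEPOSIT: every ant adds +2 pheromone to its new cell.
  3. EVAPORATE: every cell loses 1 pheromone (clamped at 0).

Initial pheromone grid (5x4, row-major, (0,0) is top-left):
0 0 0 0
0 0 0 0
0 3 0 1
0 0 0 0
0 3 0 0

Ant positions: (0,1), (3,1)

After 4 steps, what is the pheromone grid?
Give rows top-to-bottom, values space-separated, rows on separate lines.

After step 1: ants at (0,2),(2,1)
  0 0 1 0
  0 0 0 0
  0 4 0 0
  0 0 0 0
  0 2 0 0
After step 2: ants at (0,3),(1,1)
  0 0 0 1
  0 1 0 0
  0 3 0 0
  0 0 0 0
  0 1 0 0
After step 3: ants at (1,3),(2,1)
  0 0 0 0
  0 0 0 1
  0 4 0 0
  0 0 0 0
  0 0 0 0
After step 4: ants at (0,3),(1,1)
  0 0 0 1
  0 1 0 0
  0 3 0 0
  0 0 0 0
  0 0 0 0

0 0 0 1
0 1 0 0
0 3 0 0
0 0 0 0
0 0 0 0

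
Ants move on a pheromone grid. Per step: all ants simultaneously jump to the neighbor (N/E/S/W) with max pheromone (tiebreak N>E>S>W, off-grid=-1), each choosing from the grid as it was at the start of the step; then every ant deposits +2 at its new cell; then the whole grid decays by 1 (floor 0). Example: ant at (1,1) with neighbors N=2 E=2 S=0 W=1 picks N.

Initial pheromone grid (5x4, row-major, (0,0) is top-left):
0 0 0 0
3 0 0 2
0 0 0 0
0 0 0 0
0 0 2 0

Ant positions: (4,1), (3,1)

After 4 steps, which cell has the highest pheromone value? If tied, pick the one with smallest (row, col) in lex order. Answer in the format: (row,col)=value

Step 1: ant0:(4,1)->E->(4,2) | ant1:(3,1)->N->(2,1)
  grid max=3 at (4,2)
Step 2: ant0:(4,2)->N->(3,2) | ant1:(2,1)->N->(1,1)
  grid max=2 at (4,2)
Step 3: ant0:(3,2)->S->(4,2) | ant1:(1,1)->W->(1,0)
  grid max=3 at (4,2)
Step 4: ant0:(4,2)->N->(3,2) | ant1:(1,0)->N->(0,0)
  grid max=2 at (4,2)
Final grid:
  1 0 0 0
  1 0 0 0
  0 0 0 0
  0 0 1 0
  0 0 2 0
Max pheromone 2 at (4,2)

Answer: (4,2)=2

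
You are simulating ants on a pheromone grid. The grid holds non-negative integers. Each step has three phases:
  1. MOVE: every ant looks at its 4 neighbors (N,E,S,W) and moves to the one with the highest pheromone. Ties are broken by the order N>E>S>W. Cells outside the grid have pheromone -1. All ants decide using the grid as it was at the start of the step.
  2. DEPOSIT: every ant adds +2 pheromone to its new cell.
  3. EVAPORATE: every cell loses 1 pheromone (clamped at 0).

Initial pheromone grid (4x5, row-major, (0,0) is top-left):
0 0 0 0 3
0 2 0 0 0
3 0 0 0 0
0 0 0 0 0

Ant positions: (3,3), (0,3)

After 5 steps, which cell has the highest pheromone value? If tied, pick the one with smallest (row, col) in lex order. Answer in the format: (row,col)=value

Step 1: ant0:(3,3)->N->(2,3) | ant1:(0,3)->E->(0,4)
  grid max=4 at (0,4)
Step 2: ant0:(2,3)->N->(1,3) | ant1:(0,4)->S->(1,4)
  grid max=3 at (0,4)
Step 3: ant0:(1,3)->E->(1,4) | ant1:(1,4)->N->(0,4)
  grid max=4 at (0,4)
Step 4: ant0:(1,4)->N->(0,4) | ant1:(0,4)->S->(1,4)
  grid max=5 at (0,4)
Step 5: ant0:(0,4)->S->(1,4) | ant1:(1,4)->N->(0,4)
  grid max=6 at (0,4)
Final grid:
  0 0 0 0 6
  0 0 0 0 4
  0 0 0 0 0
  0 0 0 0 0
Max pheromone 6 at (0,4)

Answer: (0,4)=6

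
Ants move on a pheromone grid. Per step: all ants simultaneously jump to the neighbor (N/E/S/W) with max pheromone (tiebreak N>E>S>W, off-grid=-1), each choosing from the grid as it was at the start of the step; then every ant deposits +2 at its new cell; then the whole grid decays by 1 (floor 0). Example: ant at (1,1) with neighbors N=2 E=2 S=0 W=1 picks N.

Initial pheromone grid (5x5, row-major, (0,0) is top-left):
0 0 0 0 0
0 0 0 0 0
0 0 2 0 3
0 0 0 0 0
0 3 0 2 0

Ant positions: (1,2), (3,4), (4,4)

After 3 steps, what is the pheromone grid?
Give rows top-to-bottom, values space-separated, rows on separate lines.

After step 1: ants at (2,2),(2,4),(4,3)
  0 0 0 0 0
  0 0 0 0 0
  0 0 3 0 4
  0 0 0 0 0
  0 2 0 3 0
After step 2: ants at (1,2),(1,4),(3,3)
  0 0 0 0 0
  0 0 1 0 1
  0 0 2 0 3
  0 0 0 1 0
  0 1 0 2 0
After step 3: ants at (2,2),(2,4),(4,3)
  0 0 0 0 0
  0 0 0 0 0
  0 0 3 0 4
  0 0 0 0 0
  0 0 0 3 0

0 0 0 0 0
0 0 0 0 0
0 0 3 0 4
0 0 0 0 0
0 0 0 3 0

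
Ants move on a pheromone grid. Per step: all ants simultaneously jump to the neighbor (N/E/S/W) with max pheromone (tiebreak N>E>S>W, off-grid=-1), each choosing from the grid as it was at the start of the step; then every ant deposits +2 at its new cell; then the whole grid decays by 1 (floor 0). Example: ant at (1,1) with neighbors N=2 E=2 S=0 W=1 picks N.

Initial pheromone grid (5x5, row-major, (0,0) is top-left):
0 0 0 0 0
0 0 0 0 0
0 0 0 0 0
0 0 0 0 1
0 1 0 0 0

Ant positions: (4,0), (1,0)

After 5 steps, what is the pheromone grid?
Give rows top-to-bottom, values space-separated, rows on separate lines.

After step 1: ants at (4,1),(0,0)
  1 0 0 0 0
  0 0 0 0 0
  0 0 0 0 0
  0 0 0 0 0
  0 2 0 0 0
After step 2: ants at (3,1),(0,1)
  0 1 0 0 0
  0 0 0 0 0
  0 0 0 0 0
  0 1 0 0 0
  0 1 0 0 0
After step 3: ants at (4,1),(0,2)
  0 0 1 0 0
  0 0 0 0 0
  0 0 0 0 0
  0 0 0 0 0
  0 2 0 0 0
After step 4: ants at (3,1),(0,3)
  0 0 0 1 0
  0 0 0 0 0
  0 0 0 0 0
  0 1 0 0 0
  0 1 0 0 0
After step 5: ants at (4,1),(0,4)
  0 0 0 0 1
  0 0 0 0 0
  0 0 0 0 0
  0 0 0 0 0
  0 2 0 0 0

0 0 0 0 1
0 0 0 0 0
0 0 0 0 0
0 0 0 0 0
0 2 0 0 0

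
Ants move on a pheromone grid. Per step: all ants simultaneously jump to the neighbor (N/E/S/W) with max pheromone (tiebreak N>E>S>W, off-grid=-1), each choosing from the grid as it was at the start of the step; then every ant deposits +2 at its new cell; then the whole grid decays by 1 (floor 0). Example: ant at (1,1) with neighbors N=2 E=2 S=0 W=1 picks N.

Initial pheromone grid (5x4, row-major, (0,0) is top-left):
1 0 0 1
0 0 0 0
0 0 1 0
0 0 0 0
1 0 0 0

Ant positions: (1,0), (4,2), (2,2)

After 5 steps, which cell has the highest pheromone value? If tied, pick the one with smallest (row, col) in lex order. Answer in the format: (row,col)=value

Step 1: ant0:(1,0)->N->(0,0) | ant1:(4,2)->N->(3,2) | ant2:(2,2)->N->(1,2)
  grid max=2 at (0,0)
Step 2: ant0:(0,0)->E->(0,1) | ant1:(3,2)->N->(2,2) | ant2:(1,2)->N->(0,2)
  grid max=1 at (0,0)
Step 3: ant0:(0,1)->E->(0,2) | ant1:(2,2)->N->(1,2) | ant2:(0,2)->W->(0,1)
  grid max=2 at (0,1)
Step 4: ant0:(0,2)->W->(0,1) | ant1:(1,2)->N->(0,2) | ant2:(0,1)->E->(0,2)
  grid max=5 at (0,2)
Step 5: ant0:(0,1)->E->(0,2) | ant1:(0,2)->W->(0,1) | ant2:(0,2)->W->(0,1)
  grid max=6 at (0,1)
Final grid:
  0 6 6 0
  0 0 0 0
  0 0 0 0
  0 0 0 0
  0 0 0 0
Max pheromone 6 at (0,1)

Answer: (0,1)=6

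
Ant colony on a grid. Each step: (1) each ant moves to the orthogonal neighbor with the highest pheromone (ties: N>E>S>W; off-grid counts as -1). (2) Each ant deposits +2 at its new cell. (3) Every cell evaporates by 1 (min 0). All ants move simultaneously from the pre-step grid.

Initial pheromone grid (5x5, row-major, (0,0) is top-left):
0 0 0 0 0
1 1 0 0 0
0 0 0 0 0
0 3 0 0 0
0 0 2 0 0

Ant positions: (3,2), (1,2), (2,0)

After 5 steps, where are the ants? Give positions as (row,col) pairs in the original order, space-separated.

Step 1: ant0:(3,2)->W->(3,1) | ant1:(1,2)->W->(1,1) | ant2:(2,0)->N->(1,0)
  grid max=4 at (3,1)
Step 2: ant0:(3,1)->N->(2,1) | ant1:(1,1)->W->(1,0) | ant2:(1,0)->E->(1,1)
  grid max=3 at (1,0)
Step 3: ant0:(2,1)->N->(1,1) | ant1:(1,0)->E->(1,1) | ant2:(1,1)->W->(1,0)
  grid max=6 at (1,1)
Step 4: ant0:(1,1)->W->(1,0) | ant1:(1,1)->W->(1,0) | ant2:(1,0)->E->(1,1)
  grid max=7 at (1,0)
Step 5: ant0:(1,0)->E->(1,1) | ant1:(1,0)->E->(1,1) | ant2:(1,1)->W->(1,0)
  grid max=10 at (1,1)

(1,1) (1,1) (1,0)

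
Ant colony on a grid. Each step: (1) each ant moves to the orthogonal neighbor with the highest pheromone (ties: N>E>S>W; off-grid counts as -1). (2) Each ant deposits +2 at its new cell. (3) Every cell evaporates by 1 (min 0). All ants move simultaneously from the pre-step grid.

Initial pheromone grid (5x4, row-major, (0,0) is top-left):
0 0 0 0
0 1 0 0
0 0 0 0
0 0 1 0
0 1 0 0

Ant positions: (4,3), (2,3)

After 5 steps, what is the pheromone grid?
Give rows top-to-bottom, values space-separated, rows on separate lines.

After step 1: ants at (3,3),(1,3)
  0 0 0 0
  0 0 0 1
  0 0 0 0
  0 0 0 1
  0 0 0 0
After step 2: ants at (2,3),(0,3)
  0 0 0 1
  0 0 0 0
  0 0 0 1
  0 0 0 0
  0 0 0 0
After step 3: ants at (1,3),(1,3)
  0 0 0 0
  0 0 0 3
  0 0 0 0
  0 0 0 0
  0 0 0 0
After step 4: ants at (0,3),(0,3)
  0 0 0 3
  0 0 0 2
  0 0 0 0
  0 0 0 0
  0 0 0 0
After step 5: ants at (1,3),(1,3)
  0 0 0 2
  0 0 0 5
  0 0 0 0
  0 0 0 0
  0 0 0 0

0 0 0 2
0 0 0 5
0 0 0 0
0 0 0 0
0 0 0 0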